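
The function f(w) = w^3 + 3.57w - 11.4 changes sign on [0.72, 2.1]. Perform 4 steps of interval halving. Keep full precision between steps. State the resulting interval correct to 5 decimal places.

f(0.720000) = -8.456352, f(2.100000) = 5.358000 (opposite signs)
step 1: m = 1.410000, f(m) = -3.563079 < 0 → root in [1.410000, 2.100000]
step 2: m = 1.755000, f(m) = 0.270794 > 0 → root in [1.410000, 1.755000]
step 3: m = 1.582500, f(m) = -1.787410 < 0 → root in [1.582500, 1.755000]
step 4: m = 1.668750, f(m) = -0.795550 < 0 → root in [1.668750, 1.755000]

[1.66875, 1.75500]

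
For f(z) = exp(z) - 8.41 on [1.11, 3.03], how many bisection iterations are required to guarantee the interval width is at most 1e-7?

Initial width b − a = 3.03 − 1.11 = 1.920000.
After n steps the width is (b−a)/2^n; need (b−a)/2^n ≤ 1e-7.
So n ≥ log₂(1.920000/1e-7) = log₂(19200000.0000) ≈ 24.1946.
Hence n = 25.

25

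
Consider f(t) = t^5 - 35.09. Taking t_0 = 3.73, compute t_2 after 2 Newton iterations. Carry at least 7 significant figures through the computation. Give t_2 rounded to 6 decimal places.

2.500546

f'(t) = 5t^4
t_0 = 3.730000: f = 686.921573, f' = 967.843932 → t_1 = 3.730000 - (686.921573)/(967.843932) = 3.020256
t_1 = 3.020256: f = 216.225149, f' = 416.049437 → t_2 = 3.020256 - (216.225149)/(416.049437) = 2.500546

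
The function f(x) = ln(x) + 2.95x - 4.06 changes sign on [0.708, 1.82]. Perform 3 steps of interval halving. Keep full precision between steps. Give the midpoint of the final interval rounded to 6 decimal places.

1.333500

f(0.708000) = -2.316711, f(1.820000) = 1.907837 (opposite signs)
step 1: m = 1.264000, f(m) = -0.096919 < 0 → root in [1.264000, 1.820000]
step 2: m = 1.542000, f(m) = 0.921980 > 0 → root in [1.264000, 1.542000]
step 3: m = 1.403000, f(m) = 0.417463 > 0 → root in [1.264000, 1.403000]
Midpoint of [1.264000, 1.403000] = 1.333500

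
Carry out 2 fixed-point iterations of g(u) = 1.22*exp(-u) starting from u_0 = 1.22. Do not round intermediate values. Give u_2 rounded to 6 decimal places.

0.851011

u_1 = g(1.220000) = 0.360181
u_2 = g(0.360181) = 0.851011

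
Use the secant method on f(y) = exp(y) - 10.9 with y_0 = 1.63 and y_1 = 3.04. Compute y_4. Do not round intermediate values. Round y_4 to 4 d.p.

f(y_0) = -5.796125, f(y_1) = 10.005243
y_2 = 3.040000 - (10.005243)·(3.040000 - 1.630000)/(10.005243 - (-5.796125)) = 2.147204; f(y_2) = -2.339108
y_3 = 2.147204 - (-2.339108)·(2.147204 - 3.040000)/(-2.339108 - (10.005243)) = 2.316379; f(y_3) = -0.761110
y_4 = 2.316379 - (-0.761110)·(2.316379 - 2.147204)/(-0.761110 - (-2.339108)) = 2.397976; f(y_4) = 0.100884

2.3980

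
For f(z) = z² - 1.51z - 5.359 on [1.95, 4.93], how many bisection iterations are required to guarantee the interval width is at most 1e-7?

25

Initial width b − a = 4.93 − 1.95 = 2.980000.
After n steps the width is (b−a)/2^n; need (b−a)/2^n ≤ 1e-7.
So n ≥ log₂(2.980000/1e-7) = log₂(29800000.0000) ≈ 24.8288.
Hence n = 25.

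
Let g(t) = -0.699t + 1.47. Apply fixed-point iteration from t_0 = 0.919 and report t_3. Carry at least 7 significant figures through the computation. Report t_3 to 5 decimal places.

0.84685

t_1 = g(0.919000) = 0.827619
t_2 = g(0.827619) = 0.891494
t_3 = g(0.891494) = 0.846845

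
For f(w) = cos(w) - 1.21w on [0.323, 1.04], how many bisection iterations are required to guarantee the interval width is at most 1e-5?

Initial width b − a = 1.04 − 0.323 = 0.717000.
After n steps the width is (b−a)/2^n; need (b−a)/2^n ≤ 1e-5.
So n ≥ log₂(0.717000/1e-5) = log₂(71700.0000) ≈ 16.1297.
Hence n = 17.

17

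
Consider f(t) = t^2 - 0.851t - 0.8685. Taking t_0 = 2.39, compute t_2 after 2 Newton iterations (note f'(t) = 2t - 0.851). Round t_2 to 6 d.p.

t_0 = 2.390000: f = 2.809710, f' = 3.929000 → t_1 = 2.390000 - (2.809710)/(3.929000) = 1.674879
t_1 = 1.674879: f = 0.511398, f' = 2.498758 → t_2 = 1.674879 - (0.511398)/(2.498758) = 1.470218

1.470218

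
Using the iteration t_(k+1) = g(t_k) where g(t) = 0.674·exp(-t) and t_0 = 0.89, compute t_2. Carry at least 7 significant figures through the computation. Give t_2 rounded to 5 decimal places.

t_1 = g(0.890000) = 0.276782
t_2 = g(0.276782) = 0.511040

0.51104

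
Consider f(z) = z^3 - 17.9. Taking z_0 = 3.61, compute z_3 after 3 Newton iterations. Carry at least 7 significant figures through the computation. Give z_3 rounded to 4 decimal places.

2.6160

f'(z) = 3z^2
z_0 = 3.610000: f = 29.145881, f' = 39.096300 → z_1 = 3.610000 - (29.145881)/(39.096300) = 2.864511
z_1 = 2.864511: f = 5.604513, f' = 24.616261 → z_2 = 2.864511 - (5.604513)/(24.616261) = 2.636835
z_2 = 2.636835: f = 0.433653, f' = 20.858701 → z_3 = 2.636835 - (0.433653)/(20.858701) = 2.616045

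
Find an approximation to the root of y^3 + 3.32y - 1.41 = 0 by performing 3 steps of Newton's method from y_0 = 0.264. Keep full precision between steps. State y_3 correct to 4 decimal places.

0.4047

f'(y) = 3y^2 + 3.32
y_0 = 0.264000: f = -0.515120, f' = 3.529088 → y_1 = 0.264000 - (-0.515120)/(3.529088) = 0.409964
y_1 = 0.409964: f = 0.019984, f' = 3.824212 → y_2 = 0.409964 - (0.019984)/(3.824212) = 0.404739
y_2 = 0.404739: f = 0.000033, f' = 3.811440 → y_3 = 0.404739 - (0.000033)/(3.811440) = 0.404730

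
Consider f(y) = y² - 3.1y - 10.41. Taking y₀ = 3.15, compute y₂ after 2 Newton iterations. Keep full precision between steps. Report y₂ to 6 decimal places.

5.285503

f'(y) = 2y - 3.1
y_0 = 3.150000: f = -10.252500, f' = 3.200000 → y_1 = 3.150000 - (-10.252500)/(3.200000) = 6.353906
y_1 = 6.353906: f = 10.265015, f' = 9.607813 → y_2 = 6.353906 - (10.265015)/(9.607813) = 5.285503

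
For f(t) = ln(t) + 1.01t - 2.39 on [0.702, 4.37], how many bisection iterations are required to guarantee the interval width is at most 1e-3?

Initial width b − a = 4.37 − 0.702 = 3.668000.
After n steps the width is (b−a)/2^n; need (b−a)/2^n ≤ 1e-3.
So n ≥ log₂(3.668000/1e-3) = log₂(3668.0000) ≈ 11.8408.
Hence n = 12.

12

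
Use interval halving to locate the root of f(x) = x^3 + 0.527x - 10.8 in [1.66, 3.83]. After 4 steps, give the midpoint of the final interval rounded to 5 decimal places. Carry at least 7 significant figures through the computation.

2.13469

f(1.660000) = -5.350884, f(3.830000) = 47.400297 (opposite signs)
step 1: m = 2.745000, f(m) = 11.330259 > 0 → root in [1.660000, 2.745000]
step 2: m = 2.202500, f(m) = 1.045059 > 0 → root in [1.660000, 2.202500]
step 3: m = 1.931250, f(m) = -2.579197 < 0 → root in [1.931250, 2.202500]
step 4: m = 2.066875, f(m) = -0.881124 < 0 → root in [2.066875, 2.202500]
Midpoint of [2.066875, 2.202500] = 2.134688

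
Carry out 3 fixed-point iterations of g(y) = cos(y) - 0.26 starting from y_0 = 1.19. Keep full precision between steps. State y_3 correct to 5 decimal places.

0.48265

y_1 = g(1.190000) = 0.111660
y_2 = g(0.111660) = 0.733773
y_3 = g(0.733773) = 0.482653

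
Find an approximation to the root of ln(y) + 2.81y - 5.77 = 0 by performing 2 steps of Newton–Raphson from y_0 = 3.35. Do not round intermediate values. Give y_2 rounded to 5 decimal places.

f'(y) = 1/y + 2.81
y_0 = 3.350000: f = 4.852460, f' = 3.108507 → y_1 = 3.350000 - (4.852460)/(3.108507) = 1.788974
y_1 = 1.788974: f = -0.161340, f' = 3.368980 → y_2 = 1.788974 - (-0.161340)/(3.368980) = 1.836864

1.83686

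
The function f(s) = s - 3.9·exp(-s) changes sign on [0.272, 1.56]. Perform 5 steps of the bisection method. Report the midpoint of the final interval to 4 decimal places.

f(0.272000) = -2.699232, f(1.560000) = 0.740469 (opposite signs)
step 1: m = 0.916000, f(m) = -0.644454 < 0 → root in [0.916000, 1.560000]
step 2: m = 1.238000, f(m) = 0.107142 > 0 → root in [0.916000, 1.238000]
step 3: m = 1.077000, f(m) = -0.251402 < 0 → root in [1.077000, 1.238000]
step 4: m = 1.157500, f(m) = -0.068156 < 0 → root in [1.157500, 1.238000]
step 5: m = 1.197750, f(m) = 0.020447 > 0 → root in [1.157500, 1.197750]
Midpoint of [1.157500, 1.197750] = 1.177625

1.1776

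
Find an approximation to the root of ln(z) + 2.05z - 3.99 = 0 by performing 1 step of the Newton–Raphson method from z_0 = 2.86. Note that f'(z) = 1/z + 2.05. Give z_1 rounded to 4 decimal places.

1.6416

z_0 = 2.860000: f = 2.923822, f' = 2.399650 → z_1 = 2.860000 - (2.923822)/(2.399650) = 1.641563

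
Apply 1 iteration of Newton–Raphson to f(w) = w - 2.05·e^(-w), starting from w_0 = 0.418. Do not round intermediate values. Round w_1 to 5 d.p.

Newton update: w ← w − f(w)/f'(w).
f'(w) = 1 + 2.05·e^(-w)
w_0 = 0.418000: f = -0.931643, f' = 2.349643 → w_1 = 0.418000 - (-0.931643)/(2.349643) = 0.814504

0.81450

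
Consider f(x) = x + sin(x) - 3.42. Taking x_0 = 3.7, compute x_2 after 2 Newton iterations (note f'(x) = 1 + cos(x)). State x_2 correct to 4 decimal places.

4.6420

x_0 = 3.700000: f = -0.249836, f' = 0.151900 → x_1 = 3.700000 - (-0.249836)/(0.151900) = 5.344741
x_1 = 5.344741: f = 1.118102, f' = 1.591044 → x_2 = 5.344741 - (1.118102)/(1.591044) = 4.641994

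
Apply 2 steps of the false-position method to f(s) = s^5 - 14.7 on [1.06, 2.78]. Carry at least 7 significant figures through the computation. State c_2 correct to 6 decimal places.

1.317581

f(1.060000) = -13.361774, f(2.780000) = 151.344303
step 1: c = 1.199535, f(c) = -12.216498 < 0 → new bracket [1.199535, 2.780000]
step 2: c = 1.317581, f(c) = -10.729118 < 0 → new bracket [1.317581, 2.780000]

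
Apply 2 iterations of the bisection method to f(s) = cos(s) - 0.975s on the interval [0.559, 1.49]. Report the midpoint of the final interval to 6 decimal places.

0.675375

f(0.559000) = 0.302761, f(1.490000) = -1.372042 (opposite signs)
step 1: m = 1.024500, f(m) = -0.479361 < 0 → root in [0.559000, 1.024500]
step 2: m = 0.791750, f(m) = -0.069355 < 0 → root in [0.559000, 0.791750]
Midpoint of [0.559000, 0.791750] = 0.675375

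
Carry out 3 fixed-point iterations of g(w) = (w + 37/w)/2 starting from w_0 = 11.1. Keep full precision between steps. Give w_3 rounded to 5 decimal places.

6.08341

w_1 = g(11.100000) = 7.216667
w_2 = g(7.216667) = 6.171844
w_3 = g(6.171844) = 6.083405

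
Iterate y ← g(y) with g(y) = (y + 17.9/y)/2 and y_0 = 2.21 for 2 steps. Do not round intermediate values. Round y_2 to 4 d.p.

4.3136

y_1 = g(2.210000) = 5.154774
y_2 = g(5.154774) = 4.313642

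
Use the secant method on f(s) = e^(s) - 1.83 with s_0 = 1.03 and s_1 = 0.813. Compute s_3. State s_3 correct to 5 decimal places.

Secant update: s_(k+1) = s_k − f(s_k)·(s_k − s_(k-1))/(f(s_k) − f(s_(k-1))).
f(s_0) = 0.971066, f(s_1) = 0.424662
s_2 = 0.813000 - (0.424662)·(0.813000 - 1.030000)/(0.424662 - (0.971066)) = 0.644349; f(s_2) = 0.074747
s_3 = 0.644349 - (0.074747)·(0.644349 - 0.813000)/(0.074747 - (0.424662)) = 0.608323; f(s_3) = 0.007347

0.60832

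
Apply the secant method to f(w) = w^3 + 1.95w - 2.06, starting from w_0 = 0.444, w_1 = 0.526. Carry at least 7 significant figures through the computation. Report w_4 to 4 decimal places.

Secant update: w_(k+1) = w_k − f(w_k)·(w_k − w_(k-1))/(f(w_k) − f(w_(k-1))).
f(w_0) = -1.106672, f(w_1) = -0.888768
w_2 = 0.526000 - (-0.888768)·(0.526000 - 0.444000)/(-0.888768 - (-1.106672)) = 0.860456; f(w_2) = 0.254957
w_3 = 0.860456 - (0.254957)·(0.860456 - 0.526000)/(0.254957 - (-0.888768)) = 0.785900; f(w_3) = -0.042094
w_4 = 0.785900 - (-0.042094)·(0.785900 - 0.860456)/(-0.042094 - (0.254957)) = 0.796465; f(w_4) = -0.001652

0.7965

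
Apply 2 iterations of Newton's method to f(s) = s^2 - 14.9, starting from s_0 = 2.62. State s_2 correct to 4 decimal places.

3.8704

f'(s) = 2s
s_0 = 2.620000: f = -8.035600, f' = 5.240000 → s_1 = 2.620000 - (-8.035600)/(5.240000) = 4.153511
s_1 = 4.153511: f = 2.351657, f' = 8.307023 → s_2 = 4.153511 - (2.351657)/(8.307023) = 3.870419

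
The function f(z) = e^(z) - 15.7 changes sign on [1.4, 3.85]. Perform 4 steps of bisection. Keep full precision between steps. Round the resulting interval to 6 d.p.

[2.625000, 2.778125]

f(1.400000) = -11.644800, f(3.850000) = 31.293063 (opposite signs)
step 1: m = 2.625000, f(m) = -1.895426 < 0 → root in [2.625000, 3.850000]
step 2: m = 3.237500, f(m) = 9.769967 > 0 → root in [2.625000, 3.237500]
step 3: m = 2.931250, f(m) = 3.051055 > 0 → root in [2.625000, 2.931250]
step 4: m = 2.778125, f(m) = 0.388826 > 0 → root in [2.625000, 2.778125]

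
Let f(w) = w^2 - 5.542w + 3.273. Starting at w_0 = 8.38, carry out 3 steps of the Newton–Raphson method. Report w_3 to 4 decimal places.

Newton update: w ← w − f(w)/f'(w).
f'(w) = 2w - 5.542
w_0 = 8.380000: f = 27.055440, f' = 11.218000 → w_1 = 8.380000 - (27.055440)/(11.218000) = 5.968212
w_1 = 5.968212: f = 5.816722, f' = 6.394424 → w_2 = 5.968212 - (5.816722)/(6.394424) = 5.058556
w_2 = 5.058556: f = 0.827473, f' = 4.575113 → w_3 = 5.058556 - (0.827473)/(4.575113) = 4.877692

4.8777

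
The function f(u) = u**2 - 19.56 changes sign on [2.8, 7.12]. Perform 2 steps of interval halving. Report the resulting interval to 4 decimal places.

f(2.800000) = -11.720000, f(7.120000) = 31.134400 (opposite signs)
step 1: m = 4.960000, f(m) = 5.041600 > 0 → root in [2.800000, 4.960000]
step 2: m = 3.880000, f(m) = -4.505600 < 0 → root in [3.880000, 4.960000]

[3.8800, 4.9600]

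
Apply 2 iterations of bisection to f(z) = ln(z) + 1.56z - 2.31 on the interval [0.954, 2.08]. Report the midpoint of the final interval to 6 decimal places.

1.376250

f(0.954000) = -0.868852, f(2.080000) = 1.667168 (opposite signs)
step 1: m = 1.517000, f(m) = 0.473255 > 0 → root in [0.954000, 1.517000]
step 2: m = 1.235500, f(m) = -0.171144 < 0 → root in [1.235500, 1.517000]
Midpoint of [1.235500, 1.517000] = 1.376250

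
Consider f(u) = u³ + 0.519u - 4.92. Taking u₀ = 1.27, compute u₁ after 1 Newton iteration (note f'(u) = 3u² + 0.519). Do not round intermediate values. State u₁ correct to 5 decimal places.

u_0 = 1.270000: f = -2.212487, f' = 5.357700 → u_1 = 1.270000 - (-2.212487)/(5.357700) = 1.682955

1.68295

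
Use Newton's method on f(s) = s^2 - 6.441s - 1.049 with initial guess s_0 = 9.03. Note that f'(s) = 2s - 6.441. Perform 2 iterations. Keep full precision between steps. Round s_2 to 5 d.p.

s_0 = 9.030000: f = 22.329670, f' = 11.619000 → s_1 = 9.030000 - (22.329670)/(11.619000) = 7.108176
s_1 = 7.108176: f = 3.693406, f' = 7.775353 → s_2 = 7.108176 - (3.693406)/(7.775353) = 6.633162

6.63316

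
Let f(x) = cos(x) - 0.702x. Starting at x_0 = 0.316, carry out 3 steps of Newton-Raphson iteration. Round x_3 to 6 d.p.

f'(x) = -sin(x) - 0.702
x_0 = 0.316000: f = 0.728654, f' = -1.012767 → x_1 = 0.316000 - (0.728654)/(-1.012767) = 1.035469
x_1 = 1.035469: f = -0.216776, f' = -1.562101 → x_2 = 1.035469 - (-0.216776)/(-1.562101) = 0.896697
x_2 = 0.896697: f = -0.005287, f' = -1.483269 → x_3 = 0.896697 - (-0.005287)/(-1.483269) = 0.893132

0.893132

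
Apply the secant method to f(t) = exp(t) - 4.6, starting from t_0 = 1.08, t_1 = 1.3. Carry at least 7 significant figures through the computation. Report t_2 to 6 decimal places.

f(t_0) = -1.655320, f(t_1) = -0.930703
t_2 = 1.300000 - (-0.930703)·(1.300000 - 1.080000)/(-0.930703 - (-1.655320)) = 1.582570; f(t_2) = 0.267447

1.582570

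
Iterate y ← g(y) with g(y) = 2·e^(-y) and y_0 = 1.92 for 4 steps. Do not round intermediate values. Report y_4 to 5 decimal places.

y_1 = g(1.920000) = 0.293214
y_2 = g(0.293214) = 1.491725
y_3 = g(1.491725) = 0.449968
y_4 = g(0.449968) = 1.275297

1.27530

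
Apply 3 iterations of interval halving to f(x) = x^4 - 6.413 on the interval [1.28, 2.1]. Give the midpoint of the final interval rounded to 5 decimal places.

1.63875

f(1.280000) = -3.728645, f(2.100000) = 13.035100 (opposite signs)
step 1: m = 1.690000, f(m) = 1.744307 > 0 → root in [1.280000, 1.690000]
step 2: m = 1.485000, f(m) = -1.549983 < 0 → root in [1.485000, 1.690000]
step 3: m = 1.587500, f(m) = -0.061812 < 0 → root in [1.587500, 1.690000]
Midpoint of [1.587500, 1.690000] = 1.638750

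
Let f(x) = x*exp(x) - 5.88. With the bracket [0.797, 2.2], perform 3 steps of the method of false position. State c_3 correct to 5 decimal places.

f(0.797000) = -4.111557, f(2.200000) = 13.975030
step 1: c = 1.115939, f(c) = -2.473672 < 0 → new bracket [1.115939, 2.200000]
step 2: c = 1.278968, f(c) = -1.284761 < 0 → new bracket [1.278968, 2.200000]
step 3: c = 1.356512, f(c) = -0.613173 < 0 → new bracket [1.356512, 2.200000]

1.35651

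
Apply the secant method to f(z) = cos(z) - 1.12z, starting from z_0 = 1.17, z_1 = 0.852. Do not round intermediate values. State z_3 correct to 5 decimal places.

0.68952

Secant update: z_(k+1) = z_k − f(z_k)·(z_k − z_(k-1))/(f(z_k) − f(z_(k-1))).
f(z_0) = -0.920248, f(z_1) = -0.295761
z_2 = 0.852000 - (-0.295761)·(0.852000 - 1.170000)/(-0.295761 - (-0.920248)) = 0.701393; f(z_2) = -0.021617
z_3 = 0.701393 - (-0.021617)·(0.701393 - 0.852000)/(-0.021617 - (-0.295761)) = 0.689518; f(z_3) = -0.000707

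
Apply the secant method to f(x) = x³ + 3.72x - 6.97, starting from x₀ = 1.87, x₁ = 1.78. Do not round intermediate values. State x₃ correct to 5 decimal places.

1.31231

f(x_0) = 6.525603, f(x_1) = 5.291352
x_2 = 1.780000 - (5.291352)·(1.780000 - 1.870000)/(5.291352 - (6.525603)) = 1.394161; f(x_2) = 0.926092
x_3 = 1.394161 - (0.926092)·(1.394161 - 1.780000)/(0.926092 - (5.291352)) = 1.312306; f(x_3) = 0.171758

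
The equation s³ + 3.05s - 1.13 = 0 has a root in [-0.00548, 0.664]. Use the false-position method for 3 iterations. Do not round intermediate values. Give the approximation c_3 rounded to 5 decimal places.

0.35535

False-position update: c = (a·f(b) − b·f(a))/(f(b) − f(a)); replace the endpoint whose sign matches f(c).
f(-0.005480) = -1.146714, f(0.664000) = 1.187955
step 1: c = 0.323347, f(c) = -0.109985 < 0 → new bracket [0.323347, 0.664000]
step 2: c = 0.352213, f(c) = -0.012056 < 0 → new bracket [0.352213, 0.664000]
step 3: c = 0.355346, f(c) = -0.001326 < 0 → new bracket [0.355346, 0.664000]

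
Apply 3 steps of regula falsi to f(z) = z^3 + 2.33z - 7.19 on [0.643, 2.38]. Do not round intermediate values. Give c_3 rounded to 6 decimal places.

1.493541

f(0.643000) = -5.425962, f(2.380000) = 11.836672
step 1: c = 1.188971, f(c) = -2.738907 < 0 → new bracket [1.188971, 2.380000]
step 2: c = 1.412778, f(c) = -1.078405 < 0 → new bracket [1.412778, 2.380000]
step 3: c = 1.493541, f(c) = -0.378463 < 0 → new bracket [1.493541, 2.380000]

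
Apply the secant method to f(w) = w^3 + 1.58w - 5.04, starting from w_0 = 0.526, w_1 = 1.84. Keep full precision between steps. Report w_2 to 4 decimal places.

f(w_0) = -4.063388, f(w_1) = 4.096704
w_2 = 1.840000 - (4.096704)·(1.840000 - 0.526000)/(4.096704 - (-4.063388)) = 1.180318; f(w_2) = -1.530739

1.1803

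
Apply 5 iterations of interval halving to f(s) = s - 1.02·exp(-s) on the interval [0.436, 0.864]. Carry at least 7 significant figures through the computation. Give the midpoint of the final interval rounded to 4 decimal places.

0.5764

f(0.436000) = -0.223550, f(0.864000) = 0.434098 (opposite signs)
step 1: m = 0.650000, f(m) = 0.117513 > 0 → root in [0.436000, 0.650000]
step 2: m = 0.543000, f(m) = -0.049623 < 0 → root in [0.543000, 0.650000]
step 3: m = 0.596500, f(m) = 0.034749 > 0 → root in [0.543000, 0.596500]
step 4: m = 0.569750, f(m) = -0.007230 < 0 → root in [0.569750, 0.596500]
step 5: m = 0.583125, f(m) = 0.013811 > 0 → root in [0.569750, 0.583125]
Midpoint of [0.569750, 0.583125] = 0.576437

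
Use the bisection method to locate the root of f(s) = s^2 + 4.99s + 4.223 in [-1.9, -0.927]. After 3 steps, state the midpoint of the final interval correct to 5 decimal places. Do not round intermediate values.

f(-1.900000) = -1.648000, f(-0.927000) = 0.456599 (opposite signs)
step 1: m = -1.413500, f(m) = -0.832383 < 0 → root in [-1.413500, -0.927000]
step 2: m = -1.170250, f(m) = -0.247062 < 0 → root in [-1.170250, -0.927000]
step 3: m = -1.048625, f(m) = 0.089976 > 0 → root in [-1.170250, -1.048625]
Midpoint of [-1.170250, -1.048625] = -1.109437

-1.10944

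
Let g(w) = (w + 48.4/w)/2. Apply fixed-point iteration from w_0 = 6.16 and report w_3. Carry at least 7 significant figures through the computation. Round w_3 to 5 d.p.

w_1 = g(6.160000) = 7.008571
w_2 = g(7.008571) = 6.957201
w_3 = g(6.957201) = 6.957011

6.95701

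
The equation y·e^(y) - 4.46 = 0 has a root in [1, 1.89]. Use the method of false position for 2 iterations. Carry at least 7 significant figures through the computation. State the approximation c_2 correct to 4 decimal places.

1.2223

f(1.000000) = -1.741718, f(1.890000) = 8.050607
step 1: c = 1.158300, f(c) = -0.771373 < 0 → new bracket [1.158300, 1.890000]
step 2: c = 1.222279, f(c) = -0.310469 < 0 → new bracket [1.222279, 1.890000]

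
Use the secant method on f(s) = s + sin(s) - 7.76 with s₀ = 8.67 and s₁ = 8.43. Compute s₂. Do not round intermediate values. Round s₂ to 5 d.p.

4.24365

f(s_0) = 1.595127, f(s_1) = 1.508638
s_2 = 8.430000 - (1.508638)·(8.430000 - 8.670000)/(1.508638 - (1.595127)) = 4.243646; f(s_2) = -4.408491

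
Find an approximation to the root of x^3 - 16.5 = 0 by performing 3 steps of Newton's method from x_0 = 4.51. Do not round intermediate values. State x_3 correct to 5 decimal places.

f'(x) = 3x^2
x_0 = 4.510000: f = 75.233851, f' = 61.020300 → x_1 = 4.510000 - (75.233851)/(61.020300) = 3.277068
x_1 = 3.277068: f = 18.693021, f' = 32.217534 → x_2 = 3.277068 - (18.693021)/(32.217534) = 2.696856
x_2 = 2.696856: f = 3.114317, f' = 21.819094 → x_3 = 2.696856 - (3.114317)/(21.819094) = 2.554122

2.55412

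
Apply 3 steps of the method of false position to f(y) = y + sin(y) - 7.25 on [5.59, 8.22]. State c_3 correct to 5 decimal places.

f(5.590000) = -2.298991, f(8.220000) = 1.903760
step 1: c = 7.028664, f(c) = 0.456987 > 0 → new bracket [5.590000, 7.028664]
step 2: c = 6.790109, f(c) = 0.025600 > 0 → new bracket [5.590000, 6.790109]
step 3: c = 6.776893, f(c) = 0.000787 > 0 → new bracket [5.590000, 6.776893]

6.77689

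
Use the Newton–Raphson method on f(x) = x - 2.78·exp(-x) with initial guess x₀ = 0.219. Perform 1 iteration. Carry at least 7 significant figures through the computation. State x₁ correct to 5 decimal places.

0.84198

f'(x) = 1 + 2.78·exp(-x)
x_0 = 0.219000: f = -2.014234, f' = 3.233234 → x_1 = 0.219000 - (-2.014234)/(3.233234) = 0.841978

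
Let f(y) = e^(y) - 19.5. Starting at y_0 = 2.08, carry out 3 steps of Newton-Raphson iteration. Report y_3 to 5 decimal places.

2.97793

Newton update: y ← y − f(y)/f'(y).
f'(y) = e^(y)
y_0 = 2.080000: f = -11.495531, f' = 8.004469 → y_1 = 2.080000 - (-11.495531)/(8.004469) = 3.516139
y_1 = 3.516139: f = 14.154243, f' = 33.654243 → y_2 = 3.516139 - (14.154243)/(33.654243) = 3.095561
y_2 = 3.095561: f = 2.599630, f' = 22.099630 → y_3 = 3.095561 - (2.599630)/(22.099630) = 2.977929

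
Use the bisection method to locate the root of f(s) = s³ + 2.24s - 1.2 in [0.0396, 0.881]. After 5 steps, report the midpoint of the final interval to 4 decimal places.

0.4734

f(0.039600) = -1.111234, f(0.881000) = 1.457238 (opposite signs)
step 1: m = 0.460300, f(m) = -0.071401 < 0 → root in [0.460300, 0.881000]
step 2: m = 0.670650, f(m) = 0.603895 > 0 → root in [0.460300, 0.670650]
step 3: m = 0.565475, f(m) = 0.247481 > 0 → root in [0.460300, 0.565475]
step 4: m = 0.512887, f(m) = 0.083785 > 0 → root in [0.460300, 0.512887]
step 5: m = 0.486594, f(m) = 0.005182 > 0 → root in [0.460300, 0.486594]
Midpoint of [0.460300, 0.486594] = 0.473447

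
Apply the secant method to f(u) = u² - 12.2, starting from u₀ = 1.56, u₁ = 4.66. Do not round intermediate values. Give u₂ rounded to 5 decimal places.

3.13016

f(u_0) = -9.766400, f(u_1) = 9.515600
u_2 = 4.660000 - (9.515600)·(4.660000 - 1.560000)/(9.515600 - (-9.766400)) = 3.130161; f(u_2) = -2.402094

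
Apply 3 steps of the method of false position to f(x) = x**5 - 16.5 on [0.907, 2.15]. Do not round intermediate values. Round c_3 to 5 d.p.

1.68438

False-position update: c = (a·f(b) − b·f(a))/(f(b) − f(a)); replace the endpoint whose sign matches f(c).
f(0.907000) = -15.886187, f(2.150000) = 29.440138
step 1: c = 1.342653, f(c) = -12.136668 < 0 → new bracket [1.342653, 2.150000]
step 2: c = 1.578325, f(c) = -6.705502 < 0 → new bracket [1.578325, 2.150000]
step 3: c = 1.684378, f(c) = -2.941916 < 0 → new bracket [1.684378, 2.150000]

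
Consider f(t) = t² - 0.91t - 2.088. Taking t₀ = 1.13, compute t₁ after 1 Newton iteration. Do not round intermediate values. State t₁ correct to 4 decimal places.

2.4925

Newton update: t ← t − f(t)/f'(t).
f'(t) = 2t - 0.91
t_0 = 1.130000: f = -1.839400, f' = 1.350000 → t_1 = 1.130000 - (-1.839400)/(1.350000) = 2.492519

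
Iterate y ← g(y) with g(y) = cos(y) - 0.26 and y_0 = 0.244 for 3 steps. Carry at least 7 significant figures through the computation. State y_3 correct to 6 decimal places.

y_1 = g(0.244000) = 0.710379
y_2 = g(0.710379) = 0.498115
y_3 = g(0.498115) = 0.618485

0.618485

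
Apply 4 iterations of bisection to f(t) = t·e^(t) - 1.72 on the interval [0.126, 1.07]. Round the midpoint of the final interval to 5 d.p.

0.80450

f(0.126000) = -1.577080, f(1.070000) = 1.399456 (opposite signs)
step 1: m = 0.598000, f(m) = -0.632550 < 0 → root in [0.598000, 1.070000]
step 2: m = 0.834000, f(m) = 0.200294 > 0 → root in [0.598000, 0.834000]
step 3: m = 0.716000, f(m) = -0.254898 < 0 → root in [0.716000, 0.834000]
step 4: m = 0.775000, f(m) = -0.037791 < 0 → root in [0.775000, 0.834000]
Midpoint of [0.775000, 0.834000] = 0.804500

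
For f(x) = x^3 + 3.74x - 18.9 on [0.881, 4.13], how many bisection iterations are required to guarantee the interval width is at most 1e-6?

22

Initial width b − a = 4.13 − 0.881 = 3.249000.
After n steps the width is (b−a)/2^n; need (b−a)/2^n ≤ 1e-6.
So n ≥ log₂(3.249000/1e-6) = log₂(3249000.0000) ≈ 21.6316.
Hence n = 22.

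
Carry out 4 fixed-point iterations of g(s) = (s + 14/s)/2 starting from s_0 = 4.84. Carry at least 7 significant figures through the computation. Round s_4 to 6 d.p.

s_1 = g(4.840000) = 3.866281
s_2 = g(3.866281) = 3.743666
s_3 = g(3.743666) = 3.741658
s_4 = g(3.741658) = 3.741657

3.741657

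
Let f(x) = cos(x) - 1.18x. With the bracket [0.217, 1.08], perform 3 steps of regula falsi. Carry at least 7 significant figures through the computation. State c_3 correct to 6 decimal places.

0.666005

False-position update: c = (a·f(b) − b·f(a))/(f(b) − f(a)); replace the endpoint whose sign matches f(c).
f(0.217000) = 0.720488, f(1.080000) = -0.803072
step 1: c = 0.625111, f(c) = 0.073268 > 0 → new bracket [0.625111, 1.080000]
step 2: c = 0.663142, f(c) = 0.005554 > 0 → new bracket [0.663142, 1.080000]
step 3: c = 0.666005, f(c) = 0.000410 > 0 → new bracket [0.666005, 1.080000]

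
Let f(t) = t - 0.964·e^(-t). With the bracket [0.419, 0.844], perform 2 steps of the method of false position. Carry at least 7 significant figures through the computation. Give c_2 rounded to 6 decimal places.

f(0.419000) = -0.215027, f(0.844000) = 0.429492
step 1: c = 0.560790, f(c) = 0.010579 > 0 → new bracket [0.419000, 0.560790]
step 2: c = 0.554141, f(c) = 0.000260 > 0 → new bracket [0.419000, 0.554141]

0.554141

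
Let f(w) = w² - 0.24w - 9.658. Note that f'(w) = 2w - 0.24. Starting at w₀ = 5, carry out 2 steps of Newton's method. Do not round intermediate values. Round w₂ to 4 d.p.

w_0 = 5.000000: f = 14.142000, f' = 9.760000 → w_1 = 5.000000 - (14.142000)/(9.760000) = 3.551025
w_1 = 3.551025: f = 2.099530, f' = 6.862049 → w_2 = 3.551025 - (2.099530)/(6.862049) = 3.245062

3.2451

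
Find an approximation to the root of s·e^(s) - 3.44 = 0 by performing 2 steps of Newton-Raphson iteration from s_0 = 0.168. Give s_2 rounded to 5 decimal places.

1.87774

f'(s) = (s + 1)·e^(s)
s_0 = 0.168000: f = -3.241267, f' = 1.381670 → s_1 = 0.168000 - (-3.241267)/(1.381670) = 2.513905
s_1 = 2.513905: f = 27.614462, f' = 43.407538 → s_2 = 2.513905 - (27.614462)/(43.407538) = 1.877738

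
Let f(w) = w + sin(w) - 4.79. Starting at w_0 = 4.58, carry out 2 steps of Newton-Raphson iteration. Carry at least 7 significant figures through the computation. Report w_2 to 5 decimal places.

f'(w) = 1 + cos(w)
w_0 = 4.580000: f = -1.201249, f' = 0.867997 → w_1 = 4.580000 - (-1.201249)/(0.867997) = 5.963932
w_1 = 5.963932: f = 0.860074, f' = 1.949470 → w_2 = 5.963932 - (0.860074)/(1.949470) = 5.522748

5.52275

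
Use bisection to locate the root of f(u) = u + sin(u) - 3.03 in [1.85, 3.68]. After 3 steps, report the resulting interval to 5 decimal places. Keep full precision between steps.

f(1.850000) = -0.218725, f(3.680000) = 0.137231 (opposite signs)
step 1: m = 2.765000, f(m) = 0.102754 > 0 → root in [1.850000, 2.765000]
step 2: m = 2.307500, f(m) = 0.018187 > 0 → root in [1.850000, 2.307500]
step 3: m = 2.078750, f(m) = -0.077508 < 0 → root in [2.078750, 2.307500]

[2.07875, 2.30750]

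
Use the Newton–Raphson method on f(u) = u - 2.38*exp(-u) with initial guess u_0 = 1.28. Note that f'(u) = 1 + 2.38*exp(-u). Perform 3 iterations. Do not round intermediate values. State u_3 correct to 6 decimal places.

0.934666

u_0 = 1.280000: f = 0.618271, f' = 1.661729 → u_1 = 1.280000 - (0.618271)/(1.661729) = 0.907935
u_1 = 0.907935: f = -0.052053, f' = 1.959988 → u_2 = 0.907935 - (-0.052053)/(1.959988) = 0.934493
u_2 = 0.934493: f = -0.000336, f' = 1.934828 → u_3 = 0.934493 - (-0.000336)/(1.934828) = 0.934666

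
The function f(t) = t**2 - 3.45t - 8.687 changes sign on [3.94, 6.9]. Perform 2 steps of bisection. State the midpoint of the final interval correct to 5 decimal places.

5.05000

f(3.940000) = -6.756400, f(6.900000) = 15.118000 (opposite signs)
step 1: m = 5.420000, f(m) = 1.990400 > 0 → root in [3.940000, 5.420000]
step 2: m = 4.680000, f(m) = -2.930600 < 0 → root in [4.680000, 5.420000]
Midpoint of [4.680000, 5.420000] = 5.050000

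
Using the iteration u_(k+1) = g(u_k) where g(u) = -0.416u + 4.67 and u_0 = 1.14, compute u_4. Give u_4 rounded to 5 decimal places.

u_1 = g(1.140000) = 4.195760
u_2 = g(4.195760) = 2.924564
u_3 = g(2.924564) = 3.453381
u_4 = g(3.453381) = 3.233393

3.23339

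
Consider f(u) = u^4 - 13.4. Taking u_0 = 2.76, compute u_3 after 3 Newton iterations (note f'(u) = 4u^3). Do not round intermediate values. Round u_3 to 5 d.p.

Newton update: u ← u − f(u)/f'(u).
u_0 = 2.760000: f = 44.627830, f' = 84.098304 → u_1 = 2.760000 - (44.627830)/(84.098304) = 2.229337
u_1 = 2.229337: f = 11.300353, f' = 44.318736 → u_2 = 2.229337 - (11.300353)/(44.318736) = 1.974358
u_2 = 1.974358: f = 1.795108, f' = 30.784906 → u_3 = 1.974358 - (1.795108)/(30.784906) = 1.916047

1.91605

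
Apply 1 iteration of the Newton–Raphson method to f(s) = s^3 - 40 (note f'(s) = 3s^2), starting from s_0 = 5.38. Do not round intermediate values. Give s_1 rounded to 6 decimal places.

s_0 = 5.380000: f = 115.720872, f' = 86.833200 → s_1 = 5.380000 - (115.720872)/(86.833200) = 4.047320

4.047320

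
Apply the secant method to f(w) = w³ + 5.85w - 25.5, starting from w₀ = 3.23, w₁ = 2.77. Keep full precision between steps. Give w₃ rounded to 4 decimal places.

Secant update: w_(k+1) = w_k − f(w_k)·(w_k − w_(k-1))/(f(w_k) − f(w_(k-1))).
f(w_0) = 27.093767, f(w_1) = 11.958433
w_2 = 2.770000 - (11.958433)·(2.770000 - 3.230000)/(11.958433 - (27.093767)) = 2.406554; f(w_2) = 2.515900
w_3 = 2.406554 - (2.515900)·(2.406554 - 2.770000)/(2.515900 - (11.958433)) = 2.309716; f(w_3) = 0.333685

2.3097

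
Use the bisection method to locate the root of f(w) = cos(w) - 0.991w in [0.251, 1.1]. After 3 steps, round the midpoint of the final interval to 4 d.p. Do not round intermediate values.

0.7286

f(0.251000) = 0.719924, f(1.100000) = -0.636504 (opposite signs)
step 1: m = 0.675500, f(m) = 0.110974 > 0 → root in [0.675500, 1.100000]
step 2: m = 0.887750, f(m) = -0.248601 < 0 → root in [0.675500, 0.887750]
step 3: m = 0.781625, f(m) = -0.064821 < 0 → root in [0.675500, 0.781625]
Midpoint of [0.675500, 0.781625] = 0.728563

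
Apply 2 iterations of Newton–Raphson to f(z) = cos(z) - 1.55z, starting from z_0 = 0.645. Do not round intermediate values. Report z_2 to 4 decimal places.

Newton update: z ← z − f(z)/f'(z).
f'(z) = -sin(z) - 1.55
z_0 = 0.645000: f = -0.200650, f' = -2.151198 → z_1 = 0.645000 - (-0.200650)/(-2.151198) = 0.551726
z_1 = 0.551726: f = -0.003555, f' = -2.074158 → z_2 = 0.551726 - (-0.003555)/(-2.074158) = 0.550012

0.5500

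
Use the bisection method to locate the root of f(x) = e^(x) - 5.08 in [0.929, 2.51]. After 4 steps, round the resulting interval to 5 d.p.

[1.62069, 1.71950]

f(0.929000) = -2.548024, f(2.510000) = 7.224930 (opposite signs)
step 1: m = 1.719500, f(m) = 0.501737 > 0 → root in [0.929000, 1.719500]
step 2: m = 1.324250, f(m) = -1.320635 < 0 → root in [1.324250, 1.719500]
step 3: m = 1.521875, f(m) = -0.499194 < 0 → root in [1.521875, 1.719500]
step 4: m = 1.620688, f(m) = -0.023434 < 0 → root in [1.620688, 1.719500]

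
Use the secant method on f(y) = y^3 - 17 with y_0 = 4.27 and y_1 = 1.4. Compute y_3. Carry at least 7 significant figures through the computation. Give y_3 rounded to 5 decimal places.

3.08419

f(y_0) = 60.854483, f(y_1) = -14.256000
y_2 = 1.400000 - (-14.256000)·(1.400000 - 4.270000)/(-14.256000 - (60.854483)) = 1.944727; f(y_2) = -9.645112
y_3 = 1.944727 - (-9.645112)·(1.944727 - 1.400000)/(-9.645112 - (-14.256000)) = 3.084194; f(y_3) = 12.337640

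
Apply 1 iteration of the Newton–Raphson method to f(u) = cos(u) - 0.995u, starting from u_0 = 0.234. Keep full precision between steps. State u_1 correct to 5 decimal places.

0.83709

f'(u) = -sin(u) - 0.995
u_0 = 0.234000: f = 0.739917, f' = -1.226870 → u_1 = 0.234000 - (0.739917)/(-1.226870) = 0.837093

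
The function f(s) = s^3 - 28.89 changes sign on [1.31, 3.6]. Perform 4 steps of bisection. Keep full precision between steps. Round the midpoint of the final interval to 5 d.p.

f(1.310000) = -26.641909, f(3.600000) = 17.766000 (opposite signs)
step 1: m = 2.455000, f(m) = -14.093654 < 0 → root in [2.455000, 3.600000]
step 2: m = 3.027500, f(m) = -1.140673 < 0 → root in [3.027500, 3.600000]
step 3: m = 3.313750, f(m) = 7.498087 > 0 → root in [3.027500, 3.313750]
step 4: m = 3.170625, f(m) = 2.983858 > 0 → root in [3.027500, 3.170625]
Midpoint of [3.027500, 3.170625] = 3.099062

3.09906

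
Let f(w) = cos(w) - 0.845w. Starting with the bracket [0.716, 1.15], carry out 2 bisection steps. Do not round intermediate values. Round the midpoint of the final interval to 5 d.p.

0.77025

f(0.716000) = 0.149417, f(1.150000) = -0.563263 (opposite signs)
step 1: m = 0.933000, f(m) = -0.192959 < 0 → root in [0.716000, 0.933000]
step 2: m = 0.824500, f(m) = -0.017778 < 0 → root in [0.716000, 0.824500]
Midpoint of [0.716000, 0.824500] = 0.770250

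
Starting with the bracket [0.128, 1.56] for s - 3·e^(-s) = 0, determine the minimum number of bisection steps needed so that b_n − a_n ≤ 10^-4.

Initial width b − a = 1.56 − 0.128 = 1.432000.
After n steps the width is (b−a)/2^n; need (b−a)/2^n ≤ 10^-4.
So n ≥ log₂(1.432000/10^-4) = log₂(14320.0000) ≈ 13.8057.
Hence n = 14.

14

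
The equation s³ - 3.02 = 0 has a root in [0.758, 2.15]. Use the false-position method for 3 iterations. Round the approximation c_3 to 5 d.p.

1.39912

f(0.758000) = -2.584480, f(2.150000) = 6.918375
step 1: c = 1.136581, f(c) = -1.551748 < 0 → new bracket [1.136581, 2.150000]
step 2: c = 1.322242, f(c) = -0.708295 < 0 → new bracket [1.322242, 2.150000]
step 3: c = 1.399116, f(c) = -0.281194 < 0 → new bracket [1.399116, 2.150000]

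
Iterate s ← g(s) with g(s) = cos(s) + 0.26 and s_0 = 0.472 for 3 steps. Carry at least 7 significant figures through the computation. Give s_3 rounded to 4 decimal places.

s_1 = g(0.472000) = 1.150661
s_2 = g(1.150661) = 0.667884
s_3 = g(0.667884) = 1.045134

1.0451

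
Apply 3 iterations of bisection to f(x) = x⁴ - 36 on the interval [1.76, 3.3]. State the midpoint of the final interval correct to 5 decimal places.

2.43375

f(1.760000) = -26.404874, f(3.300000) = 82.592100 (opposite signs)
step 1: m = 2.530000, f(m) = 4.971521 > 0 → root in [1.760000, 2.530000]
step 2: m = 2.145000, f(m) = -14.830569 < 0 → root in [2.145000, 2.530000]
step 3: m = 2.337500, f(m) = -6.145728 < 0 → root in [2.337500, 2.530000]
Midpoint of [2.337500, 2.530000] = 2.433750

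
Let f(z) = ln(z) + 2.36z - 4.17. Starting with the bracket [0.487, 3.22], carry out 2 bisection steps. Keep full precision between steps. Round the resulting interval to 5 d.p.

[1.17025, 1.85350]

f(0.487000) = -3.740171, f(3.220000) = 4.598581 (opposite signs)
step 1: m = 1.853500, f(m) = 0.821336 > 0 → root in [0.487000, 1.853500]
step 2: m = 1.170250, f(m) = -1.250993 < 0 → root in [1.170250, 1.853500]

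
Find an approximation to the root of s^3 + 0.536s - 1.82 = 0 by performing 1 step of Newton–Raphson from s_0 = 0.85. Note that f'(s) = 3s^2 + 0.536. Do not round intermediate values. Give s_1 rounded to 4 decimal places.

s_0 = 0.850000: f = -0.750275, f' = 2.703500 → s_1 = 0.850000 - (-0.750275)/(2.703500) = 1.127520

1.1275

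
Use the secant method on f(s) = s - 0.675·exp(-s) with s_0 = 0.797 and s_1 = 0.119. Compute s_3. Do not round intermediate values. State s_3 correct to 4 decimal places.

f(s_0) = 0.492792, f(s_1) = -0.480270
s_2 = 0.119000 - (-0.480270)·(0.119000 - 0.797000)/(-0.480270 - (0.492792)) = 0.453638; f(s_2) = 0.024802
s_3 = 0.453638 - (0.024802)·(0.453638 - 0.119000)/(0.024802 - (-0.480270)) = 0.437205; f(s_3) = 0.001264

0.4372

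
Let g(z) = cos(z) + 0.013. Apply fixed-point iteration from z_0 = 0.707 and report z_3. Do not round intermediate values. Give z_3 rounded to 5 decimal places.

0.75911

z_1 = g(0.707000) = 0.773314
z_2 = g(0.773314) = 0.728600
z_3 = g(0.728600) = 0.759107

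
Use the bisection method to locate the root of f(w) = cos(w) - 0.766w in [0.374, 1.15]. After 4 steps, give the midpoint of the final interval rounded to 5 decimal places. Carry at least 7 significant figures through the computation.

f(0.374000) = 0.644389, f(1.150000) = -0.472413 (opposite signs)
step 1: m = 0.762000, f(m) = 0.139765 > 0 → root in [0.762000, 1.150000]
step 2: m = 0.956000, f(m) = -0.155504 < 0 → root in [0.762000, 0.956000]
step 3: m = 0.859000, f(m) = -0.004799 < 0 → root in [0.762000, 0.859000]
step 4: m = 0.810500, f(m) = 0.068293 > 0 → root in [0.810500, 0.859000]
Midpoint of [0.810500, 0.859000] = 0.834750

0.83475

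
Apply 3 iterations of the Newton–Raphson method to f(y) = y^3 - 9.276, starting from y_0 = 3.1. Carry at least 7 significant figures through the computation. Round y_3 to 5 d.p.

2.10165

f'(y) = 3y^2
y_0 = 3.100000: f = 20.515000, f' = 28.830000 → y_1 = 3.100000 - (20.515000)/(28.830000) = 2.388415
y_1 = 2.388415: f = 4.348773, f' = 17.113576 → y_2 = 2.388415 - (4.348773)/(17.113576) = 2.134302
y_2 = 2.134302: f = 0.446274, f' = 13.665740 → y_3 = 2.134302 - (0.446274)/(13.665740) = 2.101646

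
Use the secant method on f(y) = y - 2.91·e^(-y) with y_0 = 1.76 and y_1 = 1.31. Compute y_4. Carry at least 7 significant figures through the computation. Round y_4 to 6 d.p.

1.034402

Secant update: y_(k+1) = y_k − f(y_k)·(y_k − y_(k-1))/(f(y_k) − f(y_(k-1))).
f(y_0) = 1.259349, f(y_1) = 0.524824
y_2 = 1.310000 - (0.524824)·(1.310000 - 1.760000)/(0.524824 - (1.259349)) = 0.988472; f(y_2) = -0.094470
y_3 = 0.988472 - (-0.094470)·(0.988472 - 1.310000)/(-0.094470 - (0.524824)) = 1.037519; f(y_3) = 0.006411
y_4 = 1.037519 - (0.006411)·(1.037519 - 0.988472)/(0.006411 - (-0.094470)) = 1.034402; f(y_4) = 0.000075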